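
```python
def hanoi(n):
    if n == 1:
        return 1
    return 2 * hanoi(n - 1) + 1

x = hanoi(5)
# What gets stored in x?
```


hanoi(5)
= 2 * hanoi(4) + 1
= 2 * (2 * hanoi(3) + 1) + 1
= 2 * (2 * (2 * hanoi(2) + 1) + 1) + 1
= 2 * (2 * (2 * (2 * hanoi(1) + 1) + 1) + 1) + 1
Now compute bottom-up:
hanoi(1) = 1
hanoi(2) = 2 * 1 + 1 = 3
hanoi(3) = 2 * 3 + 1 = 7
hanoi(4) = 2 * 7 + 1 = 15
hanoi(5) = 2 * 15 + 1 = 31
= 31


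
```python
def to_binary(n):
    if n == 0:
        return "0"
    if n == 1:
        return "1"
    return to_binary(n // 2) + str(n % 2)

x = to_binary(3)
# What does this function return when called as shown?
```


to_binary(3)
= to_binary(1) + "1"
= "1" + "1"
= "11"


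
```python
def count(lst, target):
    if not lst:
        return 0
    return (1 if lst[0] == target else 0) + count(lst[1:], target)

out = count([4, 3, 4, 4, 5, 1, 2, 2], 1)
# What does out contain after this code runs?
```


count([4, 3, 4, 4, 5, 1, 2, 2], 1)
lst[0]=4 != 1: 0 + count([3, 4, 4, 5, 1, 2, 2], 1)
lst[0]=3 != 1: 0 + count([4, 4, 5, 1, 2, 2], 1)
lst[0]=4 != 1: 0 + count([4, 5, 1, 2, 2], 1)
lst[0]=4 != 1: 0 + count([5, 1, 2, 2], 1)
lst[0]=5 != 1: 0 + count([1, 2, 2], 1)
lst[0]=1 == 1: 1 + count([2, 2], 1)
lst[0]=2 != 1: 0 + count([2], 1)
lst[0]=2 != 1: 0 + count([], 1)
= 1


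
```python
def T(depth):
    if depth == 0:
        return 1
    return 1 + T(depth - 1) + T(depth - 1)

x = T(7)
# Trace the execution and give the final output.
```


T(7)
= 1 + T(6) + T(6)
= 1 + 2 * T(6)
T(k) = 2^(k+1) - 1
T(0) = 1
T(1) = 3
T(2) = 7
T(3) = 15
T(4) = 31
T(7) = 2^8 - 1 = 255


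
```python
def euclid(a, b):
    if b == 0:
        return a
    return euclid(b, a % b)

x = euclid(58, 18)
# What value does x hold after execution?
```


euclid(58, 18)
= euclid(18, 58 % 18) = euclid(18, 4)
= euclid(4, 18 % 4) = euclid(4, 2)
= euclid(2, 4 % 2) = euclid(2, 0)
b == 0, return a = 2


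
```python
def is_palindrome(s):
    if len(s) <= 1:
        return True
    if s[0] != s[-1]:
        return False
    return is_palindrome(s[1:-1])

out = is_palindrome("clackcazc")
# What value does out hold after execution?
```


is_palindrome("clackcazc")
"clackcazc": s[0]='c' == s[-1]='c' -> is_palindrome("lackcaz")
"lackcaz": s[0]='l' != s[-1]='z' -> False
= False


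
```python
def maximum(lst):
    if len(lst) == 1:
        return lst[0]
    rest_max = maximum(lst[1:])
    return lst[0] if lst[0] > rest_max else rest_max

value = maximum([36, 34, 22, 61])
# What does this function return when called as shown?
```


maximum([36, 34, 22, 61])
= compare 36 with maximum([34, 22, 61])
= compare 34 with maximum([22, 61])
= compare 22 with maximum([61])
Base: maximum([61]) = 61
compare 22 with 61: max = 61
compare 34 with 61: max = 61
compare 36 with 61: max = 61
= 61


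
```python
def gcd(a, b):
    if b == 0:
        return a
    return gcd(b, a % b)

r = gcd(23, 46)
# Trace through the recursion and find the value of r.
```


gcd(23, 46)
= gcd(46, 23 % 46) = gcd(46, 23)
= gcd(23, 46 % 23) = gcd(23, 0)
b == 0, return a = 23


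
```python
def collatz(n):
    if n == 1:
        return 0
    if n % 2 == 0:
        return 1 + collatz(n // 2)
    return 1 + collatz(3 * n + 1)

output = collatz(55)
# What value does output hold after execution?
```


collatz(55)
55 is odd -> 3*55+1 = 166 -> collatz(166)
166 is even -> collatz(83)
83 is odd -> 3*83+1 = 250 -> collatz(250)
250 is even -> collatz(125)
125 is odd -> 3*125+1 = 376 -> collatz(376)
376 is even -> collatz(188)
188 is even -> collatz(94)
94 is even -> collatz(47)
47 is odd -> 3*47+1 = 142 -> collatz(142)
142 is even -> collatz(71)
71 is odd -> 3*71+1 = 214 -> collatz(214)
214 is even -> collatz(107)
107 is odd -> 3*107+1 = 322 -> collatz(322)
322 is even -> collatz(161)
161 is odd -> 3*161+1 = 484 -> collatz(484)
484 is even -> collatz(242)
242 is even -> collatz(121)
121 is odd -> 3*121+1 = 364 -> collatz(364)
364 is even -> collatz(182)
182 is even -> collatz(91)
91 is odd -> 3*91+1 = 274 -> collatz(274)
274 is even -> collatz(137)
137 is odd -> 3*137+1 = 412 -> collatz(412)
412 is even -> collatz(206)
206 is even -> collatz(103)
103 is odd -> 3*103+1 = 310 -> collatz(310)
310 is even -> collatz(155)
155 is odd -> 3*155+1 = 466 -> collatz(466)
466 is even -> collatz(233)
233 is odd -> 3*233+1 = 700 -> collatz(700)
700 is even -> collatz(350)
350 is even -> collatz(175)
175 is odd -> 3*175+1 = 526 -> collatz(526)
526 is even -> collatz(263)
263 is odd -> 3*263+1 = 790 -> collatz(790)
790 is even -> collatz(395)
395 is odd -> 3*395+1 = 1186 -> collatz(1186)
1186 is even -> collatz(593)
593 is odd -> 3*593+1 = 1780 -> collatz(1780)
1780 is even -> collatz(890)
890 is even -> collatz(445)
445 is odd -> 3*445+1 = 1336 -> collatz(1336)
1336 is even -> collatz(668)
668 is even -> collatz(334)
334 is even -> collatz(167)
167 is odd -> 3*167+1 = 502 -> collatz(502)
502 is even -> collatz(251)
251 is odd -> 3*251+1 = 754 -> collatz(754)
754 is even -> collatz(377)
377 is odd -> 3*377+1 = 1132 -> collatz(1132)
1132 is even -> collatz(566)
566 is even -> collatz(283)
283 is odd -> 3*283+1 = 850 -> collatz(850)
850 is even -> collatz(425)
425 is odd -> 3*425+1 = 1276 -> collatz(1276)
1276 is even -> collatz(638)
638 is even -> collatz(319)
319 is odd -> 3*319+1 = 958 -> collatz(958)
958 is even -> collatz(479)
479 is odd -> 3*479+1 = 1438 -> collatz(1438)
1438 is even -> collatz(719)
719 is odd -> 3*719+1 = 2158 -> collatz(2158)
2158 is even -> collatz(1079)
1079 is odd -> 3*1079+1 = 3238 -> collatz(3238)
3238 is even -> collatz(1619)
1619 is odd -> 3*1619+1 = 4858 -> collatz(4858)
4858 is even -> collatz(2429)
2429 is odd -> 3*2429+1 = 7288 -> collatz(7288)
7288 is even -> collatz(3644)
3644 is even -> collatz(1822)
1822 is even -> collatz(911)
911 is odd -> 3*911+1 = 2734 -> collatz(2734)
2734 is even -> collatz(1367)
1367 is odd -> 3*1367+1 = 4102 -> collatz(4102)
4102 is even -> collatz(2051)
2051 is odd -> 3*2051+1 = 6154 -> collatz(6154)
6154 is even -> collatz(3077)
3077 is odd -> 3*3077+1 = 9232 -> collatz(9232)
9232 is even -> collatz(4616)
4616 is even -> collatz(2308)
2308 is even -> collatz(1154)
1154 is even -> collatz(577)
577 is odd -> 3*577+1 = 1732 -> collatz(1732)
1732 is even -> collatz(866)
866 is even -> collatz(433)
433 is odd -> 3*433+1 = 1300 -> collatz(1300)
1300 is even -> collatz(650)
650 is even -> collatz(325)
325 is odd -> 3*325+1 = 976 -> collatz(976)
976 is even -> collatz(488)
488 is even -> collatz(244)
244 is even -> collatz(122)
122 is even -> collatz(61)
61 is odd -> 3*61+1 = 184 -> collatz(184)
184 is even -> collatz(92)
92 is even -> collatz(46)
46 is even -> collatz(23)
23 is odd -> 3*23+1 = 70 -> collatz(70)
70 is even -> collatz(35)
35 is odd -> 3*35+1 = 106 -> collatz(106)
106 is even -> collatz(53)
53 is odd -> 3*53+1 = 160 -> collatz(160)
160 is even -> collatz(80)
80 is even -> collatz(40)
40 is even -> collatz(20)
20 is even -> collatz(10)
10 is even -> collatz(5)
5 is odd -> 3*5+1 = 16 -> collatz(16)
16 is even -> collatz(8)
8 is even -> collatz(4)
4 is even -> collatz(2)
2 is even -> collatz(1)
Reached 1 after 112 steps
= 112


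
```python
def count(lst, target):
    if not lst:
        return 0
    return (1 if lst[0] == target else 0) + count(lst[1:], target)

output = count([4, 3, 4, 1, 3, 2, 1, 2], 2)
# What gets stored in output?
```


count([4, 3, 4, 1, 3, 2, 1, 2], 2)
lst[0]=4 != 2: 0 + count([3, 4, 1, 3, 2, 1, 2], 2)
lst[0]=3 != 2: 0 + count([4, 1, 3, 2, 1, 2], 2)
lst[0]=4 != 2: 0 + count([1, 3, 2, 1, 2], 2)
lst[0]=1 != 2: 0 + count([3, 2, 1, 2], 2)
lst[0]=3 != 2: 0 + count([2, 1, 2], 2)
lst[0]=2 == 2: 1 + count([1, 2], 2)
lst[0]=1 != 2: 0 + count([2], 2)
lst[0]=2 == 2: 1 + count([], 2)
= 2


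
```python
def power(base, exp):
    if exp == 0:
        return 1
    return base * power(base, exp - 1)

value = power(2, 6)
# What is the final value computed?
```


power(2, 6)
= 2 * power(2, 5)
= 2 * 2 * power(2, 4)
= 2 * 2 * 2 * power(2, 3)
= 2 * 2 * 2 * 2 * power(2, 2)
= 2 * 2 * 2 * 2 * 2 * power(2, 1)
= 2 * 2 * 2 * 2 * 2 * 2 * power(2, 0)
= 2 * 2 * 2 * 2 * 2 * 2 * 1
= 64


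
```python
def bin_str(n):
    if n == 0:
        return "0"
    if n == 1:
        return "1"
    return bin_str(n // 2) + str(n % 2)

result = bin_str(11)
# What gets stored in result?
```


bin_str(11)
= bin_str(5) + "1"
= bin_str(2) + "1" + "1"
= bin_str(1) + "0" + "1" + "1"
= "1" + "0" + "1" + "1"
= "1011"


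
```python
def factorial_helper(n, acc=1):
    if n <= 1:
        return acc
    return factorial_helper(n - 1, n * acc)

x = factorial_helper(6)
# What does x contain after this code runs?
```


factorial_helper(6, 1)
= factorial_helper(5, 6 * 1) = factorial_helper(5, 6)
= factorial_helper(4, 5 * 6) = factorial_helper(4, 30)
= factorial_helper(3, 4 * 30) = factorial_helper(3, 120)
= factorial_helper(2, 3 * 120) = factorial_helper(2, 360)
= factorial_helper(1, 2 * 360) = factorial_helper(1, 720)
n <= 1, return acc = 720


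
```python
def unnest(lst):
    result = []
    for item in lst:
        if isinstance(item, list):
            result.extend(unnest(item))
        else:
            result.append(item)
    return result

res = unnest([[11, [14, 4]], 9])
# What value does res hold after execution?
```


unnest([[11, [14, 4]], 9])
Processing each element:
  [11, [14, 4]] is a list -> unnest recursively -> [11, 14, 4]
  9 is not a list -> append 9
= [11, 14, 4, 9]


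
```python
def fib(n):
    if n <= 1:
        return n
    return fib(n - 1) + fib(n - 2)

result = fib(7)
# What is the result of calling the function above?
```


fib(7)
= fib(6) + fib(5)
= (fib(5) + fib(4)) + fib(5)
Computing bottom-up: fib(0)=0, fib(1)=1, fib(2)=1, fib(3)=2, fib(4)=3, fib(5)=5, fib(6)=8, fib(7)=13
= 13


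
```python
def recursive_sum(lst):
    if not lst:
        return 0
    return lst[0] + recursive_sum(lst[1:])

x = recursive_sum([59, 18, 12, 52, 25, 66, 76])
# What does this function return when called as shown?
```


recursive_sum([59, 18, 12, 52, 25, 66, 76])
= 59 + recursive_sum([18, 12, 52, 25, 66, 76])
= 59 + 18 + recursive_sum([12, 52, 25, 66, 76])
= 59 + 18 + 12 + recursive_sum([52, 25, 66, 76])
= 59 + 18 + 12 + 52 + recursive_sum([25, 66, 76])
= 59 + 18 + 12 + 52 + 25 + recursive_sum([66, 76])
= 59 + 18 + 12 + 52 + 25 + 66 + recursive_sum([76])
= 59 + 18 + 12 + 52 + 25 + 66 + 76 + recursive_sum([])
= 59 + 18 + 12 + 52 + 25 + 66 + 76 + 0
= 308


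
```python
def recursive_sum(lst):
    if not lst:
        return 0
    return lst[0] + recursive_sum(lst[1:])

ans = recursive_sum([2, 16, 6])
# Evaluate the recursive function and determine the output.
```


recursive_sum([2, 16, 6])
= 2 + recursive_sum([16, 6])
= 2 + 16 + recursive_sum([6])
= 2 + 16 + 6 + recursive_sum([])
= 2 + 16 + 6 + 0
= 24


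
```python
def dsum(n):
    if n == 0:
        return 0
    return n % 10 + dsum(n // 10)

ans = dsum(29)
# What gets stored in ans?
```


dsum(29)
= 9 + dsum(2)
= 9 + 2 + dsum(0)
= 9 + 2 + 0
= 11


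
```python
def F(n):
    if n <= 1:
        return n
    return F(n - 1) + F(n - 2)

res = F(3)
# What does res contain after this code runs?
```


F(3)
= F(2) + F(1)
Computing bottom-up: F(0)=0, F(1)=1, F(2)=1, F(3)=2
= 2


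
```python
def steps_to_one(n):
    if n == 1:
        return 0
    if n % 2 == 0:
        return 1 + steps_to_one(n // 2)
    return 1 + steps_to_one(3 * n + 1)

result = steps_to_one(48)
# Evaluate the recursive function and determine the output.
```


steps_to_one(48)
48 is even -> steps_to_one(24)
24 is even -> steps_to_one(12)
12 is even -> steps_to_one(6)
6 is even -> steps_to_one(3)
3 is odd -> 3*3+1 = 10 -> steps_to_one(10)
10 is even -> steps_to_one(5)
5 is odd -> 3*5+1 = 16 -> steps_to_one(16)
16 is even -> steps_to_one(8)
8 is even -> steps_to_one(4)
4 is even -> steps_to_one(2)
2 is even -> steps_to_one(1)
Reached 1 after 11 steps
= 11


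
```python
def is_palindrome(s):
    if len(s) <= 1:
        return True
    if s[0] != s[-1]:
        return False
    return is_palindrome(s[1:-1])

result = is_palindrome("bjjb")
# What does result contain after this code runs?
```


is_palindrome("bjjb")
"bjjb": s[0]='b' == s[-1]='b' -> is_palindrome("jj")
"jj": s[0]='j' == s[-1]='j' -> is_palindrome("")
"": len <= 1 -> True
= True


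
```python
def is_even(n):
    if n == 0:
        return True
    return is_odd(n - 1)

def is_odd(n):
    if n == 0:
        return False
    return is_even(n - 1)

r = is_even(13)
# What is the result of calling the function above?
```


is_even(13)
= is_odd(12)
= is_even(11)
= is_odd(10)
= is_even(9)
= is_odd(8)
= is_even(7)
= is_odd(6)
= is_even(5)
= is_odd(4)
= is_even(3)
= is_odd(2)
= is_even(1)
= is_odd(0)
n == 0: return False
= False


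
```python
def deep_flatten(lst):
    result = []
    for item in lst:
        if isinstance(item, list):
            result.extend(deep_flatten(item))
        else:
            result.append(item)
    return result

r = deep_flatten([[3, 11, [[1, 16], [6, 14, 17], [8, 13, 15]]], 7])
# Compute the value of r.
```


deep_flatten([[3, 11, [[1, 16], [6, 14, 17], [8, 13, 15]]], 7])
Processing each element:
  [3, 11, [[1, 16], [6, 14, 17], [8, 13, 15]]] is a list -> deep_flatten recursively -> [3, 11, 1, 16, 6, 14, 17, 8, 13, 15]
  7 is not a list -> append 7
= [3, 11, 1, 16, 6, 14, 17, 8, 13, 15, 7]


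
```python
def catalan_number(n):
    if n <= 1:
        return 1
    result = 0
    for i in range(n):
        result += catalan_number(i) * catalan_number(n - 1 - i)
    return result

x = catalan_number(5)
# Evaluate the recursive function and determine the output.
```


catalan_number(5)
= sum of catalan_number(i) * catalan_number(5-1-i) for i in 0..4
First compute sub-values bottom-up:
  catalan_number(0) = 1, catalan_number(1) = 1
  catalan_number(2) = 1*1 + 1*1 = 2
  catalan_number(3) = 1*2 + 1*1 + 2*1 = 5
  catalan_number(4) = 1*5 + 1*2 + 2*1 + 5*1 = 14
Now catalan_number(5):
  catalan_number(0)*catalan_number(4) = 1*14 = 14
  catalan_number(1)*catalan_number(3) = 1*5 = 5
  catalan_number(2)*catalan_number(2) = 2*2 = 4
  catalan_number(3)*catalan_number(1) = 5*1 = 5
  catalan_number(4)*catalan_number(0) = 14*1 = 14
= 14 + 5 + 4 + 5 + 14
= 42


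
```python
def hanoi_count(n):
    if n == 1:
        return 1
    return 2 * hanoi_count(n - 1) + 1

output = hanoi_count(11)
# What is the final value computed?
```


hanoi_count(11)
= 2 * hanoi_count(10) + 1
= 2 * (2 * hanoi_count(9) + 1) + 1
= 2 * (2 * (2 * hanoi_count(8) + 1) + 1) + 1
= 2 * (2 * (2 * (2 * hanoi_count(7) + 1) + 1) + 1) + 1
= 2 * (2 * (2 * (2 * (2 * hanoi_count(6) + 1) + 1) + 1) + 1) + 1
= 2 * (2 * (2 * (2 * (2 * (2 * hanoi_count(5) + 1) + 1) + 1) + 1) + 1) + 1
= 2 * (2 * (2 * (2 * (2 * (2 * (2 * hanoi_count(4) + 1) + 1) + 1) + 1) + 1) + 1) + 1
= 2 * (2 * (2 * (2 * (2 * (2 * (2 * (2 * hanoi_count(3) + 1) + 1) + 1) + 1) + 1) + 1) + 1) + 1
= 2 * (2 * (2 * (2 * (2 * (2 * (2 * (2 * (2 * hanoi_count(2) + 1) + 1) + 1) + 1) + 1) + 1) + 1) + 1) + 1
= 2 * (2 * (2 * (2 * (2 * (2 * (2 * (2 * (2 * (2 * hanoi_count(1) + 1) + 1) + 1) + 1) + 1) + 1) + 1) + 1) + 1) + 1
Now compute bottom-up:
hanoi_count(1) = 1
hanoi_count(2) = 2 * 1 + 1 = 3
hanoi_count(3) = 2 * 3 + 1 = 7
hanoi_count(4) = 2 * 7 + 1 = 15
hanoi_count(5) = 2 * 15 + 1 = 31
hanoi_count(6) = 2 * 31 + 1 = 63
hanoi_count(7) = 2 * 63 + 1 = 127
hanoi_count(8) = 2 * 127 + 1 = 255
hanoi_count(9) = 2 * 255 + 1 = 511
hanoi_count(10) = 2 * 511 + 1 = 1023
hanoi_count(11) = 2 * 1023 + 1 = 2047
= 2047


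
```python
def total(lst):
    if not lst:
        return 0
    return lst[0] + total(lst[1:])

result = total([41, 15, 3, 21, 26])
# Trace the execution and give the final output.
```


total([41, 15, 3, 21, 26])
= 41 + total([15, 3, 21, 26])
= 41 + 15 + total([3, 21, 26])
= 41 + 15 + 3 + total([21, 26])
= 41 + 15 + 3 + 21 + total([26])
= 41 + 15 + 3 + 21 + 26 + total([])
= 41 + 15 + 3 + 21 + 26 + 0
= 106


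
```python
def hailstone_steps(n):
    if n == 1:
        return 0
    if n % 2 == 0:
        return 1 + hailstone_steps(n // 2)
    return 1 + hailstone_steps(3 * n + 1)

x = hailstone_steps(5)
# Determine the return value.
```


hailstone_steps(5)
5 is odd -> 3*5+1 = 16 -> hailstone_steps(16)
16 is even -> hailstone_steps(8)
8 is even -> hailstone_steps(4)
4 is even -> hailstone_steps(2)
2 is even -> hailstone_steps(1)
Reached 1 after 5 steps
= 5


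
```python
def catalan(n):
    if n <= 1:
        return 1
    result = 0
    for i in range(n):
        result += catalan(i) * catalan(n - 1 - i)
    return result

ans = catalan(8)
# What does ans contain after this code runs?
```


catalan(8)
= sum of catalan(i) * catalan(8-1-i) for i in 0..7
First compute sub-values bottom-up:
  catalan(0) = 1, catalan(1) = 1
  catalan(2) = 1*1 + 1*1 = 2
  catalan(3) = 1*2 + 1*1 + 2*1 = 5
  catalan(4) = 1*5 + 1*2 + 2*1 + 5*1 = 14
  catalan(5) = 1*14 + 1*5 + 2*2 + 5*1 + 14*1 = 42
  catalan(6) = 1*42 + 1*14 + 2*5 + 5*2 + 14*1 + 42*1 = 132
  catalan(7) = 1*132 + 1*42 + 2*14 + 5*5 + 14*2 + 42*1 + 132*1 = 429
Now catalan(8):
  catalan(0)*catalan(7) = 1*429 = 429
  catalan(1)*catalan(6) = 1*132 = 132
  catalan(2)*catalan(5) = 2*42 = 84
  catalan(3)*catalan(4) = 5*14 = 70
  catalan(4)*catalan(3) = 14*5 = 70
  catalan(5)*catalan(2) = 42*2 = 84
  catalan(6)*catalan(1) = 132*1 = 132
  catalan(7)*catalan(0) = 429*1 = 429
= 429 + 132 + 84 + 70 + 70 + 84 + 132 + 429
= 1430


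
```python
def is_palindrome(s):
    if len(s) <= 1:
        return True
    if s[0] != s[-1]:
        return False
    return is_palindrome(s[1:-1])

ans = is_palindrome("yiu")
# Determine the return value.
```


is_palindrome("yiu")
"yiu": s[0]='y' != s[-1]='u' -> False
= False


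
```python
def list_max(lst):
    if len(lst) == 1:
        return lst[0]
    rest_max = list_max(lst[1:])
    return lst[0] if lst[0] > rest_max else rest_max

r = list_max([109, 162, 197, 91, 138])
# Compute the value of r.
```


list_max([109, 162, 197, 91, 138])
= compare 109 with list_max([162, 197, 91, 138])
= compare 162 with list_max([197, 91, 138])
= compare 197 with list_max([91, 138])
= compare 91 with list_max([138])
Base: list_max([138]) = 138
compare 91 with 138: max = 138
compare 197 with 138: max = 197
compare 162 with 197: max = 197
compare 109 with 197: max = 197
= 197


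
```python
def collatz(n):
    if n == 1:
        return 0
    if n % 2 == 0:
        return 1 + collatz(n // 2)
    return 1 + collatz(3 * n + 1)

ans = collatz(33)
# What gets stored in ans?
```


collatz(33)
33 is odd -> 3*33+1 = 100 -> collatz(100)
100 is even -> collatz(50)
50 is even -> collatz(25)
25 is odd -> 3*25+1 = 76 -> collatz(76)
76 is even -> collatz(38)
38 is even -> collatz(19)
19 is odd -> 3*19+1 = 58 -> collatz(58)
58 is even -> collatz(29)
29 is odd -> 3*29+1 = 88 -> collatz(88)
88 is even -> collatz(44)
44 is even -> collatz(22)
22 is even -> collatz(11)
11 is odd -> 3*11+1 = 34 -> collatz(34)
34 is even -> collatz(17)
17 is odd -> 3*17+1 = 52 -> collatz(52)
52 is even -> collatz(26)
26 is even -> collatz(13)
13 is odd -> 3*13+1 = 40 -> collatz(40)
40 is even -> collatz(20)
20 is even -> collatz(10)
10 is even -> collatz(5)
5 is odd -> 3*5+1 = 16 -> collatz(16)
16 is even -> collatz(8)
8 is even -> collatz(4)
4 is even -> collatz(2)
2 is even -> collatz(1)
Reached 1 after 26 steps
= 26


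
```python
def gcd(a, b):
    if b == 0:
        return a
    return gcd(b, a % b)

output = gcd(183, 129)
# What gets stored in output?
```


gcd(183, 129)
= gcd(129, 183 % 129) = gcd(129, 54)
= gcd(54, 129 % 54) = gcd(54, 21)
= gcd(21, 54 % 21) = gcd(21, 12)
= gcd(12, 21 % 12) = gcd(12, 9)
= gcd(9, 12 % 9) = gcd(9, 3)
= gcd(3, 9 % 3) = gcd(3, 0)
b == 0, return a = 3


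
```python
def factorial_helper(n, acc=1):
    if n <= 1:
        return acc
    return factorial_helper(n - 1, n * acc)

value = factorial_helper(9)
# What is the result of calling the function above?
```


factorial_helper(9, 1)
= factorial_helper(8, 9 * 1) = factorial_helper(8, 9)
= factorial_helper(7, 8 * 9) = factorial_helper(7, 72)
= factorial_helper(6, 7 * 72) = factorial_helper(6, 504)
= factorial_helper(5, 6 * 504) = factorial_helper(5, 3024)
= factorial_helper(4, 5 * 3024) = factorial_helper(4, 15120)
= factorial_helper(3, 4 * 15120) = factorial_helper(3, 60480)
= factorial_helper(2, 3 * 60480) = factorial_helper(2, 181440)
= factorial_helper(1, 2 * 181440) = factorial_helper(1, 362880)
n <= 1, return acc = 362880


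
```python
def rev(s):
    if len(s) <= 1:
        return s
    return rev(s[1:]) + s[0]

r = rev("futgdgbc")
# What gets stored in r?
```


rev("futgdgbc")
= rev("utgdgbc") + "f"
= rev("tgdgbc") + "u" + "f"
= rev("gdgbc") + "t" + "u" + "f"
= rev("dgbc") + "g" + "t" + "u" + "f"
= rev("gbc") + "d" + "g" + "t" + "u" + "f"
= rev("bc") + "g" + "d" + "g" + "t" + "u" + "f"
= rev("c") + "b" + "g" + "d" + "g" + "t" + "u" + "f"
= "c" + "b" + "g" + "d" + "g" + "t" + "u" + "f"
= "cbgdgtuf"


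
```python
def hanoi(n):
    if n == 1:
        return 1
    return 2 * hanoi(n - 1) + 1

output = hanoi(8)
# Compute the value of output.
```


hanoi(8)
= 2 * hanoi(7) + 1
= 2 * (2 * hanoi(6) + 1) + 1
= 2 * (2 * (2 * hanoi(5) + 1) + 1) + 1
= 2 * (2 * (2 * (2 * hanoi(4) + 1) + 1) + 1) + 1
= 2 * (2 * (2 * (2 * (2 * hanoi(3) + 1) + 1) + 1) + 1) + 1
= 2 * (2 * (2 * (2 * (2 * (2 * hanoi(2) + 1) + 1) + 1) + 1) + 1) + 1
= 2 * (2 * (2 * (2 * (2 * (2 * (2 * hanoi(1) + 1) + 1) + 1) + 1) + 1) + 1) + 1
Now compute bottom-up:
hanoi(1) = 1
hanoi(2) = 2 * 1 + 1 = 3
hanoi(3) = 2 * 3 + 1 = 7
hanoi(4) = 2 * 7 + 1 = 15
hanoi(5) = 2 * 15 + 1 = 31
hanoi(6) = 2 * 31 + 1 = 63
hanoi(7) = 2 * 63 + 1 = 127
hanoi(8) = 2 * 127 + 1 = 255
= 255


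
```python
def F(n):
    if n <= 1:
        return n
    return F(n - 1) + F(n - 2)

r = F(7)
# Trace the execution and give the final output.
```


F(7)
= F(6) + F(5)
= (F(5) + F(4)) + F(5)
Computing bottom-up: F(0)=0, F(1)=1, F(2)=1, F(3)=2, F(4)=3, F(5)=5, F(6)=8, F(7)=13
= 13


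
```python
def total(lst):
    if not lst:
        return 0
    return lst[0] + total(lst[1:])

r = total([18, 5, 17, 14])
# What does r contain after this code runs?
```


total([18, 5, 17, 14])
= 18 + total([5, 17, 14])
= 18 + 5 + total([17, 14])
= 18 + 5 + 17 + total([14])
= 18 + 5 + 17 + 14 + total([])
= 18 + 5 + 17 + 14 + 0
= 54


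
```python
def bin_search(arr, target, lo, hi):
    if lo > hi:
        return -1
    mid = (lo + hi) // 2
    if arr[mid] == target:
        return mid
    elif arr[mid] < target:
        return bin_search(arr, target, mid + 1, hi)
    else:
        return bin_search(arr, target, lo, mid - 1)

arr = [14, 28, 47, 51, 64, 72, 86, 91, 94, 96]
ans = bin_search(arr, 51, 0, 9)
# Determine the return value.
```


bin_search(arr, 51, 0, 9)
lo=0, hi=9, mid=4, arr[mid]=64
64 > 51, search left half
lo=0, hi=3, mid=1, arr[mid]=28
28 < 51, search right half
lo=2, hi=3, mid=2, arr[mid]=47
47 < 51, search right half
lo=3, hi=3, mid=3, arr[mid]=51
arr[3] == 51, found at index 3
= 3


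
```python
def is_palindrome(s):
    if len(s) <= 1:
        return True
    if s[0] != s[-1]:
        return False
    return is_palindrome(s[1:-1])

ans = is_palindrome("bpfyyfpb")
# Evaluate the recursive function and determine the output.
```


is_palindrome("bpfyyfpb")
"bpfyyfpb": s[0]='b' == s[-1]='b' -> is_palindrome("pfyyfp")
"pfyyfp": s[0]='p' == s[-1]='p' -> is_palindrome("fyyf")
"fyyf": s[0]='f' == s[-1]='f' -> is_palindrome("yy")
"yy": s[0]='y' == s[-1]='y' -> is_palindrome("")
"": len <= 1 -> True
= True


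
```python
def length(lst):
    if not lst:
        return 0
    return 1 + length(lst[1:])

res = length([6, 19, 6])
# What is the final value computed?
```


length([6, 19, 6])
= 1 + length([19, 6])
= 1 + 1 + length([6])
= 1 + 1 + 1 + length([])
= 1 + 1 + 1 + 0
= 3


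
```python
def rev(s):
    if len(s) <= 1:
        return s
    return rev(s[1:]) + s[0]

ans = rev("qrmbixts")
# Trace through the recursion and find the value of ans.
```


rev("qrmbixts")
= rev("rmbixts") + "q"
= rev("mbixts") + "r" + "q"
= rev("bixts") + "m" + "r" + "q"
= rev("ixts") + "b" + "m" + "r" + "q"
= rev("xts") + "i" + "b" + "m" + "r" + "q"
= rev("ts") + "x" + "i" + "b" + "m" + "r" + "q"
= rev("s") + "t" + "x" + "i" + "b" + "m" + "r" + "q"
= "s" + "t" + "x" + "i" + "b" + "m" + "r" + "q"
= "stxibmrq"


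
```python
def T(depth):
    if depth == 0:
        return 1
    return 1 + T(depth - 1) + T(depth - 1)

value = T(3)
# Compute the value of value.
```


T(3)
= 1 + T(2) + T(2)
= 1 + 2 * T(2)
T(k) = 2^(k+1) - 1
T(0) = 1
T(1) = 3
T(2) = 7
T(3) = 15
T(3) = 2^4 - 1 = 15


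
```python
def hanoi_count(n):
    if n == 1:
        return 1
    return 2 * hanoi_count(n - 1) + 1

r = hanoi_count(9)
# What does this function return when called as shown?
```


hanoi_count(9)
= 2 * hanoi_count(8) + 1
= 2 * (2 * hanoi_count(7) + 1) + 1
= 2 * (2 * (2 * hanoi_count(6) + 1) + 1) + 1
= 2 * (2 * (2 * (2 * hanoi_count(5) + 1) + 1) + 1) + 1
= 2 * (2 * (2 * (2 * (2 * hanoi_count(4) + 1) + 1) + 1) + 1) + 1
= 2 * (2 * (2 * (2 * (2 * (2 * hanoi_count(3) + 1) + 1) + 1) + 1) + 1) + 1
= 2 * (2 * (2 * (2 * (2 * (2 * (2 * hanoi_count(2) + 1) + 1) + 1) + 1) + 1) + 1) + 1
= 2 * (2 * (2 * (2 * (2 * (2 * (2 * (2 * hanoi_count(1) + 1) + 1) + 1) + 1) + 1) + 1) + 1) + 1
Now compute bottom-up:
hanoi_count(1) = 1
hanoi_count(2) = 2 * 1 + 1 = 3
hanoi_count(3) = 2 * 3 + 1 = 7
hanoi_count(4) = 2 * 7 + 1 = 15
hanoi_count(5) = 2 * 15 + 1 = 31
hanoi_count(6) = 2 * 31 + 1 = 63
hanoi_count(7) = 2 * 63 + 1 = 127
hanoi_count(8) = 2 * 127 + 1 = 255
hanoi_count(9) = 2 * 255 + 1 = 511
= 511


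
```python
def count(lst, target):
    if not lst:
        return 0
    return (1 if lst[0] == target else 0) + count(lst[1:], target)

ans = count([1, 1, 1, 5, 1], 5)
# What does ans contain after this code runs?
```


count([1, 1, 1, 5, 1], 5)
lst[0]=1 != 5: 0 + count([1, 1, 5, 1], 5)
lst[0]=1 != 5: 0 + count([1, 5, 1], 5)
lst[0]=1 != 5: 0 + count([5, 1], 5)
lst[0]=5 == 5: 1 + count([1], 5)
lst[0]=1 != 5: 0 + count([], 5)
= 1


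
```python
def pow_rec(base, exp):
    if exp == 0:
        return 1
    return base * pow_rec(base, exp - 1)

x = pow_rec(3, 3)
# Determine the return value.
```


pow_rec(3, 3)
= 3 * pow_rec(3, 2)
= 3 * 3 * pow_rec(3, 1)
= 3 * 3 * 3 * pow_rec(3, 0)
= 3 * 3 * 3 * 1
= 27


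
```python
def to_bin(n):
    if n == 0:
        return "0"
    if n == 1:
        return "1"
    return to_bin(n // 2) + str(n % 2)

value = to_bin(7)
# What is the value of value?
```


to_bin(7)
= to_bin(3) + "1"
= to_bin(1) + "1" + "1"
= "1" + "1" + "1"
= "111"


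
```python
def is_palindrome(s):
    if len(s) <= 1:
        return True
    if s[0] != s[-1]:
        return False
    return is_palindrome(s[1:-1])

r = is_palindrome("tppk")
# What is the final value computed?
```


is_palindrome("tppk")
"tppk": s[0]='t' != s[-1]='k' -> False
= False


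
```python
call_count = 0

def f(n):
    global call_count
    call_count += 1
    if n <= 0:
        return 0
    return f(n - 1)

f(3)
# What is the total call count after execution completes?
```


f(3) calls f(2) calls ... calls f(0)
Total calls: 3 + 1 (for base case) = 4


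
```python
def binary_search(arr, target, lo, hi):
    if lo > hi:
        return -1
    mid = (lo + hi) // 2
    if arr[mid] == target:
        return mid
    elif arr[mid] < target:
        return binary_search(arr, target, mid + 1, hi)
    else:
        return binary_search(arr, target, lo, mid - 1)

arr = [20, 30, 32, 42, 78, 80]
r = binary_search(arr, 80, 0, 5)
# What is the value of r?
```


binary_search(arr, 80, 0, 5)
lo=0, hi=5, mid=2, arr[mid]=32
32 < 80, search right half
lo=3, hi=5, mid=4, arr[mid]=78
78 < 80, search right half
lo=5, hi=5, mid=5, arr[mid]=80
arr[5] == 80, found at index 5
= 5


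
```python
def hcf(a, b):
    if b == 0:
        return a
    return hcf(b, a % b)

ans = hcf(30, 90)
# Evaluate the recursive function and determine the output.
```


hcf(30, 90)
= hcf(90, 30 % 90) = hcf(90, 30)
= hcf(30, 90 % 30) = hcf(30, 0)
b == 0, return a = 30


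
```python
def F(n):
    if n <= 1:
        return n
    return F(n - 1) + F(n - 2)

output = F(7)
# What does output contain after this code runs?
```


F(7)
= F(6) + F(5)
= (F(5) + F(4)) + F(5)
Computing bottom-up: F(0)=0, F(1)=1, F(2)=1, F(3)=2, F(4)=3, F(5)=5, F(6)=8, F(7)=13
= 13


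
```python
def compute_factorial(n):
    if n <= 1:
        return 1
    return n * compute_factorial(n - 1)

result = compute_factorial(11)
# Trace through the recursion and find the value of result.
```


compute_factorial(11)
= 11 * compute_factorial(10)
= 11 * 10 * compute_factorial(9)
= 11 * 10 * 9 * compute_factorial(8)
= 11 * 10 * 9 * 8 * compute_factorial(7)
= 11 * 10 * 9 * 8 * 7 * compute_factorial(6)
= 11 * 10 * 9 * 8 * 7 * 6 * compute_factorial(5)
= 11 * 10 * 9 * 8 * 7 * 6 * 5 * compute_factorial(4)
= 11 * 10 * 9 * 8 * 7 * 6 * 5 * 4 * compute_factorial(3)
= 11 * 10 * 9 * 8 * 7 * 6 * 5 * 4 * 3 * compute_factorial(2)
= 11 * 10 * 9 * 8 * 7 * 6 * 5 * 4 * 3 * 2 * compute_factorial(1)
= 11 * 10 * 9 * 8 * 7 * 6 * 5 * 4 * 3 * 2 * 1
= 39916800


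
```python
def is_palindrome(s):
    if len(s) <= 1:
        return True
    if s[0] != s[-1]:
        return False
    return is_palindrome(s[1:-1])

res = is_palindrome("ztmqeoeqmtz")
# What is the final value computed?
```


is_palindrome("ztmqeoeqmtz")
"ztmqeoeqmtz": s[0]='z' == s[-1]='z' -> is_palindrome("tmqeoeqmt")
"tmqeoeqmt": s[0]='t' == s[-1]='t' -> is_palindrome("mqeoeqm")
"mqeoeqm": s[0]='m' == s[-1]='m' -> is_palindrome("qeoeq")
"qeoeq": s[0]='q' == s[-1]='q' -> is_palindrome("eoe")
"eoe": s[0]='e' == s[-1]='e' -> is_palindrome("o")
"o": len <= 1 -> True
= True


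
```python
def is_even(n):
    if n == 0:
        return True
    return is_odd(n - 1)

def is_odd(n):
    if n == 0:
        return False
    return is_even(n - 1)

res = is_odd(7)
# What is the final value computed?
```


is_odd(7)
= is_even(6)
= is_odd(5)
= is_even(4)
= is_odd(3)
= is_even(2)
= is_odd(1)
= is_even(0)
n == 0: return True
= True


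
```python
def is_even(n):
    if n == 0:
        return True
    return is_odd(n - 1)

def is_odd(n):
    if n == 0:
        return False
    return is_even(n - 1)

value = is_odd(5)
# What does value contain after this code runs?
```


is_odd(5)
= is_even(4)
= is_odd(3)
= is_even(2)
= is_odd(1)
= is_even(0)
n == 0: return True
= True


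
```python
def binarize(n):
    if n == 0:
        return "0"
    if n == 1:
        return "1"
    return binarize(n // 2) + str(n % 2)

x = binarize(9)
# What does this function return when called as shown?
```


binarize(9)
= binarize(4) + "1"
= binarize(2) + "0" + "1"
= binarize(1) + "0" + "0" + "1"
= "1" + "0" + "0" + "1"
= "1001"


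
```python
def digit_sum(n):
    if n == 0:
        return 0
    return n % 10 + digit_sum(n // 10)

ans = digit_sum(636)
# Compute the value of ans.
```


digit_sum(636)
= 6 + digit_sum(63)
= 6 + 3 + digit_sum(6)
= 6 + 3 + 6 + digit_sum(0)
= 6 + 3 + 6 + 0
= 15


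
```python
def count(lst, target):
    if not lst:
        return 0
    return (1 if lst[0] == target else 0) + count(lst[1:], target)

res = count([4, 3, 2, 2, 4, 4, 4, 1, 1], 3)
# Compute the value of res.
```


count([4, 3, 2, 2, 4, 4, 4, 1, 1], 3)
lst[0]=4 != 3: 0 + count([3, 2, 2, 4, 4, 4, 1, 1], 3)
lst[0]=3 == 3: 1 + count([2, 2, 4, 4, 4, 1, 1], 3)
lst[0]=2 != 3: 0 + count([2, 4, 4, 4, 1, 1], 3)
lst[0]=2 != 3: 0 + count([4, 4, 4, 1, 1], 3)
lst[0]=4 != 3: 0 + count([4, 4, 1, 1], 3)
lst[0]=4 != 3: 0 + count([4, 1, 1], 3)
lst[0]=4 != 3: 0 + count([1, 1], 3)
lst[0]=1 != 3: 0 + count([1], 3)
lst[0]=1 != 3: 0 + count([], 3)
= 1


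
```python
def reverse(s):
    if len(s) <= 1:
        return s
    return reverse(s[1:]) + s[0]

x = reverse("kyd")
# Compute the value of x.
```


reverse("kyd")
= reverse("yd") + "k"
= reverse("d") + "y" + "k"
= "d" + "y" + "k"
= "dyk"


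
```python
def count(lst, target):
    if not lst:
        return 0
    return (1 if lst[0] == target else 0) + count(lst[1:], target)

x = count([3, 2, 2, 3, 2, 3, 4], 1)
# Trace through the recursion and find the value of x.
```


count([3, 2, 2, 3, 2, 3, 4], 1)
lst[0]=3 != 1: 0 + count([2, 2, 3, 2, 3, 4], 1)
lst[0]=2 != 1: 0 + count([2, 3, 2, 3, 4], 1)
lst[0]=2 != 1: 0 + count([3, 2, 3, 4], 1)
lst[0]=3 != 1: 0 + count([2, 3, 4], 1)
lst[0]=2 != 1: 0 + count([3, 4], 1)
lst[0]=3 != 1: 0 + count([4], 1)
lst[0]=4 != 1: 0 + count([], 1)
= 0


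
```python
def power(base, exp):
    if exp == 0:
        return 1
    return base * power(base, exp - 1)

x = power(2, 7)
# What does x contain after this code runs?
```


power(2, 7)
= 2 * power(2, 6)
= 2 * 2 * power(2, 5)
= 2 * 2 * 2 * power(2, 4)
= 2 * 2 * 2 * 2 * power(2, 3)
= 2 * 2 * 2 * 2 * 2 * power(2, 2)
= 2 * 2 * 2 * 2 * 2 * 2 * power(2, 1)
= 2 * 2 * 2 * 2 * 2 * 2 * 2 * power(2, 0)
= 2 * 2 * 2 * 2 * 2 * 2 * 2 * 1
= 128


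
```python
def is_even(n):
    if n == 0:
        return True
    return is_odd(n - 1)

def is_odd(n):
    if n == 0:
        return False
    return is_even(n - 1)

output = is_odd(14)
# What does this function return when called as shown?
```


is_odd(14)
= is_even(13)
= is_odd(12)
= is_even(11)
= is_odd(10)
= is_even(9)
= is_odd(8)
= is_even(7)
= is_odd(6)
= is_even(5)
= is_odd(4)
= is_even(3)
= is_odd(2)
= is_even(1)
= is_odd(0)
n == 0: return False
= False


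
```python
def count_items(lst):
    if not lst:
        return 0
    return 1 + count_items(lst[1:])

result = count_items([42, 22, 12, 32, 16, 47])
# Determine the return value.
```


count_items([42, 22, 12, 32, 16, 47])
= 1 + count_items([22, 12, 32, 16, 47])
= 1 + 1 + count_items([12, 32, 16, 47])
= 1 + 1 + 1 + count_items([32, 16, 47])
= 1 + 1 + 1 + 1 + count_items([16, 47])
= 1 + 1 + 1 + 1 + 1 + count_items([47])
= 1 + 1 + 1 + 1 + 1 + 1 + count_items([])
= 1 + 1 + 1 + 1 + 1 + 1 + 0
= 6


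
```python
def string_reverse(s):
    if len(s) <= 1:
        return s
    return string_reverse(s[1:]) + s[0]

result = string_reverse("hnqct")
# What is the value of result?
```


string_reverse("hnqct")
= string_reverse("nqct") + "h"
= string_reverse("qct") + "n" + "h"
= string_reverse("ct") + "q" + "n" + "h"
= string_reverse("t") + "c" + "q" + "n" + "h"
= "t" + "c" + "q" + "n" + "h"
= "tcqnh"


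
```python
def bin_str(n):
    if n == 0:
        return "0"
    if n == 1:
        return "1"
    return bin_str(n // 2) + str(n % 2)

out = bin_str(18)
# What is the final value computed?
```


bin_str(18)
= bin_str(9) + "0"
= bin_str(4) + "1" + "0"
= bin_str(2) + "0" + "1" + "0"
= bin_str(1) + "0" + "0" + "1" + "0"
= "1" + "0" + "0" + "1" + "0"
= "10010"


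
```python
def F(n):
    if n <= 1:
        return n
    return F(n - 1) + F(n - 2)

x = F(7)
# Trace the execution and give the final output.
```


F(7)
= F(6) + F(5)
= (F(5) + F(4)) + F(5)
Computing bottom-up: F(0)=0, F(1)=1, F(2)=1, F(3)=2, F(4)=3, F(5)=5, F(6)=8, F(7)=13
= 13


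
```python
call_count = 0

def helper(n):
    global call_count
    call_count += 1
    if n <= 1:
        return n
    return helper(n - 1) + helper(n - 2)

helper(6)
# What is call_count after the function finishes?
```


helper(6) calls helper(5) and helper(4); each non-base call branches into two more.
Let C(k) = total number of calls made by helper(k), including the call to helper(k) itself.
Base cases: C(0) = 1, C(1) = 1
Recurrence: C(k) = 1 + C(k-1) + C(k-2)
  C(2) = 1 + C(1) + C(0) = 1 + 1 + 1 = 3
  C(3) = 1 + C(2) + C(1) = 1 + 3 + 1 = 5
  C(4) = 1 + C(3) + C(2) = 1 + 5 + 3 = 9
  C(5) = 1 + C(4) + C(3) = 1 + 9 + 5 = 15
  C(6) = 1 + C(5) + C(4) = 1 + 15 + 9 = 25
Total calls = C(6) = 25


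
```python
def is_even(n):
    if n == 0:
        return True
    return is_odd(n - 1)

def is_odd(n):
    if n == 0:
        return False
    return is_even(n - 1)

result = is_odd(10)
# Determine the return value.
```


is_odd(10)
= is_even(9)
= is_odd(8)
= is_even(7)
= is_odd(6)
= is_even(5)
= is_odd(4)
= is_even(3)
= is_odd(2)
= is_even(1)
= is_odd(0)
n == 0: return False
= False


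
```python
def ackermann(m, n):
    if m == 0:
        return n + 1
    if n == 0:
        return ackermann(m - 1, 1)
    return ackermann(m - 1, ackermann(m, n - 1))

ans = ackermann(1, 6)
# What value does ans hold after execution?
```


ackermann(1, 6)
= ackermann(0, ackermann(1, 5))
First compute ackermann(1, 5) = 7
= ackermann(0, 7)
= 8


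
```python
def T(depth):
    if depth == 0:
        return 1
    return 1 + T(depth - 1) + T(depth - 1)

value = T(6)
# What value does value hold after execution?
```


T(6)
= 1 + T(5) + T(5)
= 1 + 2 * T(5)
T(k) = 2^(k+1) - 1
T(0) = 1
T(1) = 3
T(2) = 7
T(3) = 15
T(4) = 31
T(6) = 2^7 - 1 = 127


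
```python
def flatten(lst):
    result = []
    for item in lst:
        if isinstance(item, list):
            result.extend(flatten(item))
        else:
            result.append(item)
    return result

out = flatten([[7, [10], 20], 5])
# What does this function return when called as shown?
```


flatten([[7, [10], 20], 5])
Processing each element:
  [7, [10], 20] is a list -> flatten recursively -> [7, 10, 20]
  5 is not a list -> append 5
= [7, 10, 20, 5]


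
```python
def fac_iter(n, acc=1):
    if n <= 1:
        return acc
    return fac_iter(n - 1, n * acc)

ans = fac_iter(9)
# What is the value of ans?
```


fac_iter(9, 1)
= fac_iter(8, 9 * 1) = fac_iter(8, 9)
= fac_iter(7, 8 * 9) = fac_iter(7, 72)
= fac_iter(6, 7 * 72) = fac_iter(6, 504)
= fac_iter(5, 6 * 504) = fac_iter(5, 3024)
= fac_iter(4, 5 * 3024) = fac_iter(4, 15120)
= fac_iter(3, 4 * 15120) = fac_iter(3, 60480)
= fac_iter(2, 3 * 60480) = fac_iter(2, 181440)
= fac_iter(1, 2 * 181440) = fac_iter(1, 362880)
n <= 1, return acc = 362880


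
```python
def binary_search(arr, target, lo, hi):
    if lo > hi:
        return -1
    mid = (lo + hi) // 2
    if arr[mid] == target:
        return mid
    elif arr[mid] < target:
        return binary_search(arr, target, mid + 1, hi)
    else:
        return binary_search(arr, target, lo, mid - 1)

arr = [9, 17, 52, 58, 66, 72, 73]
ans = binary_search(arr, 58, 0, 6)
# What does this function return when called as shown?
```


binary_search(arr, 58, 0, 6)
lo=0, hi=6, mid=3, arr[mid]=58
arr[3] == 58, found at index 3
= 3


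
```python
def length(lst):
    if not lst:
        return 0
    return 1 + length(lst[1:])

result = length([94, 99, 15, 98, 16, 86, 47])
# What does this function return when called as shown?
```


length([94, 99, 15, 98, 16, 86, 47])
= 1 + length([99, 15, 98, 16, 86, 47])
= 1 + 1 + length([15, 98, 16, 86, 47])
= 1 + 1 + 1 + length([98, 16, 86, 47])
= 1 + 1 + 1 + 1 + length([16, 86, 47])
= 1 + 1 + 1 + 1 + 1 + length([86, 47])
= 1 + 1 + 1 + 1 + 1 + 1 + length([47])
= 1 + 1 + 1 + 1 + 1 + 1 + 1 + length([])
= 1 + 1 + 1 + 1 + 1 + 1 + 1 + 0
= 7


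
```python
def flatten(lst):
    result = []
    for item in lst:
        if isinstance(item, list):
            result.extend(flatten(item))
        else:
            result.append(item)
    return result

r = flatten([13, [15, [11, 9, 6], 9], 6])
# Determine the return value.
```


flatten([13, [15, [11, 9, 6], 9], 6])
Processing each element:
  13 is not a list -> append 13
  [15, [11, 9, 6], 9] is a list -> flatten recursively -> [15, 11, 9, 6, 9]
  6 is not a list -> append 6
= [13, 15, 11, 9, 6, 9, 6]


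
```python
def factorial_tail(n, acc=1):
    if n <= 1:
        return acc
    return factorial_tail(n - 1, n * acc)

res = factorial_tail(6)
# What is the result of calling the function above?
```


factorial_tail(6, 1)
= factorial_tail(5, 6 * 1) = factorial_tail(5, 6)
= factorial_tail(4, 5 * 6) = factorial_tail(4, 30)
= factorial_tail(3, 4 * 30) = factorial_tail(3, 120)
= factorial_tail(2, 3 * 120) = factorial_tail(2, 360)
= factorial_tail(1, 2 * 360) = factorial_tail(1, 720)
n <= 1, return acc = 720


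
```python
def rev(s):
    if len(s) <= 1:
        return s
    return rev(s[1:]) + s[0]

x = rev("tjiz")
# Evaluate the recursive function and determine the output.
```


rev("tjiz")
= rev("jiz") + "t"
= rev("iz") + "j" + "t"
= rev("z") + "i" + "j" + "t"
= "z" + "i" + "j" + "t"
= "zijt"


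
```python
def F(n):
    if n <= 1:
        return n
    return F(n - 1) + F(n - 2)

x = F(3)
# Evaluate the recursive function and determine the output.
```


F(3)
= F(2) + F(1)
Computing bottom-up: F(0)=0, F(1)=1, F(2)=1, F(3)=2
= 2
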